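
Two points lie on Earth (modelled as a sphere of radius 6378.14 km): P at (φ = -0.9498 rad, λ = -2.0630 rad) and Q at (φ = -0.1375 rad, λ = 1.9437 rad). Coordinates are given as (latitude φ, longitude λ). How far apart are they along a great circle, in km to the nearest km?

11712 km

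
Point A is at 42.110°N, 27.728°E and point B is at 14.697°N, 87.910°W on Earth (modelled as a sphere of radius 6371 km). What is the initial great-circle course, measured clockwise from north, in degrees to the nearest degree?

298°

Δλ = -115.638° = -2.0183 rad.
y = sin Δλ · cos φ₂ = (-0.9015)(0.9673) = -0.8720
x = cos φ₁ sin φ₂ − sin φ₁ cos φ₂ cos Δλ = (0.7419)(0.2537) − (0.6706)(0.9673)(-0.4327) = 0.4689
θ = atan2(y, x) = -61.74°; adding 360° gives 298°.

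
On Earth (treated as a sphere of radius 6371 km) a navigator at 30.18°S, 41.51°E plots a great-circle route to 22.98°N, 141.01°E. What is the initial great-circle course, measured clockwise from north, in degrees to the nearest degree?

74°

Δλ = 99.500° = 1.7366 rad.
y = sin Δλ · cos φ₂ = (0.9863)(0.9206) = 0.9080
x = cos φ₁ sin φ₂ − sin φ₁ cos φ₂ cos Δλ = (0.8645)(0.3904) − (-0.5027)(0.9206)(-0.1650) = 0.2611
θ = atan2(y, x) = 73.96°, so the bearing is 74°.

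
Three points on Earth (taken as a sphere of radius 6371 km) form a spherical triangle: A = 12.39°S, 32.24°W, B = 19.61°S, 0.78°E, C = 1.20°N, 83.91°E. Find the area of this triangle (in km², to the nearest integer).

Side lengths (central angles): a = 1.4650, b = 2.0207, c = 0.5671 rad; semiperimeter s = 2.0264.
By l'Huilier's theorem, tan(E/4) = √[tan(s/2) tan((s−a)/2) tan((s−b)/2) tan((s−c)/2)], giving spherical excess E = 0.1372 rad.
Area = E·R² = 0.1372 × (6371)² ≈ 5569864 km².

5569864 km²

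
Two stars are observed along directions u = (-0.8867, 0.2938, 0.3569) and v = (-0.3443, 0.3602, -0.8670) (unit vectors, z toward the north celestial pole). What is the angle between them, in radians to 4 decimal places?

1.4689 rad

u·v = 0.1017; |u| = 1.0000, |v| = 1.0000.
cos θ = (u·v)/(|u||v|) = 0.1017, so θ = 1.4689 rad.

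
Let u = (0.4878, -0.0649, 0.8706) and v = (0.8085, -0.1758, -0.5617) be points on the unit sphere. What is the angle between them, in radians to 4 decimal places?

u·v = -0.0832; |u| = 1.0001, |v| = 1.0000.
cos θ = (u·v)/(|u||v|) = -0.0832, so θ = 1.6541 rad.

1.6541 rad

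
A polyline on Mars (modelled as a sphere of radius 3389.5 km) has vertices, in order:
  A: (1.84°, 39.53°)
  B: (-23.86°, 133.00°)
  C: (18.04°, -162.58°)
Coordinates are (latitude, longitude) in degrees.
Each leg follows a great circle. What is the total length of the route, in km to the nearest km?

10023 km

Leg A→B: central angle 1.6392 rad, distance 5555.9 km.
Leg B→C: central angle 1.3179 rad, distance 4467.1 km.
Total: 5555.9 + 4467.1 ≈ 10023 km.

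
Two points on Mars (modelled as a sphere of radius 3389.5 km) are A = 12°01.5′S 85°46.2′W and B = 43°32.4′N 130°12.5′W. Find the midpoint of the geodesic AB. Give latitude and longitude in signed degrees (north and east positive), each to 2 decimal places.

16.92°, -104.51°

The central angle between A and B is δ = 1.1996 rad.
With f = 0.5, the slerp weights are sin((1−f)δ)/sin δ = 0.6057 and sin(fδ)/sin δ = 0.6057.
Weighted sum of the unit vectors: (0.6057)·(0.0721,-0.9754,-0.2083) + (0.6057)·(-0.4680,-0.5536,0.6889) = (-0.2398, -0.9262, 0.2911).
Converting back: φ = atan2(z, √(x²+y²)) = 16.92°, λ = atan2(y, x) = -104.51°.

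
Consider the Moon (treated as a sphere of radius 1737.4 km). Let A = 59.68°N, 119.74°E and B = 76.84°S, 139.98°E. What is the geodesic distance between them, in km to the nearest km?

Let φ₁ = 1.0416 rad, φ₂ = -1.3411 rad, and Δλ = 0.3533 rad.
Haversine: a = sin²(Δφ/2) + cos φ₁ cos φ₂ sin²(Δλ/2) = 0.8628 + (0.5048)(0.2277)(0.0309) = 0.86636.
Central angle c = 2·arcsin(√a) = 2.39309 rad.
Distance = R·c = 1737.4 × 2.3931 ≈ 4158 km.

4158 km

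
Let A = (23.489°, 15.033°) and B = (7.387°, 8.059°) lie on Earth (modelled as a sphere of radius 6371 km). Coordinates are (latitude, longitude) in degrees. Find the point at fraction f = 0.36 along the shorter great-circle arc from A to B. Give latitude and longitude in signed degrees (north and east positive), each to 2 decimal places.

Central angle δ = 0.3044 rad. Interpolating on the sphere with fraction f = 0.36:
P = [sin((1−f)δ)·A + sin(fδ)·B] / sin δ = 0.6459·A + 0.3649·B in Cartesian coordinates,
giving P = (0.9304, 0.2044, 0.3043), i.e. latitude 17.72°, longitude 12.39°.

17.72°, 12.39°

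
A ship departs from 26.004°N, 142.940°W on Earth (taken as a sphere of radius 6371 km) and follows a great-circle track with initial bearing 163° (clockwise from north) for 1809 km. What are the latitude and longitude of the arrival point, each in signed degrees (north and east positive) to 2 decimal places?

Angular distance δ = d/R = 1809/6371 = 0.28394 rad; initial bearing θ = 2.8449 rad.
sin φ₂ = sin φ₁ cos δ + cos φ₁ sin δ cos θ = (0.4384)(0.9600) + (0.8988)(0.2801)(-0.9563) = 0.1801, so φ₂ = 10.38°.
Δλ = atan2(sin θ sin δ cos φ₁, cos δ − sin φ₁ sin φ₂) = atan2(0.0736, 0.8810) = 4.776°.
λ₂ = -142.940° + 4.776° = -138.16°.

10.38°, -138.16°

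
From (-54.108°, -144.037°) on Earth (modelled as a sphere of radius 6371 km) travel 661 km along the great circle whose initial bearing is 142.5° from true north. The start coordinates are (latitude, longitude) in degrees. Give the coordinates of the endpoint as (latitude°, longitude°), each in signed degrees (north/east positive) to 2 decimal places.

-58.64°, -137.08°

Angular distance δ = d/R = 661/6371 = 0.10375 rad; initial bearing θ = 2.4871 rad.
sin φ₂ = sin φ₁ cos δ + cos φ₁ sin δ cos θ = (-0.8101)(0.9946) + (0.5863)(0.1036)(-0.7934) = -0.8539, so φ₂ = -58.64°.
Δλ = atan2(sin θ sin δ cos φ₁, cos δ − sin φ₁ sin φ₂) = atan2(0.0370, 0.3028) = 6.959°.
λ₂ = -144.037° + 6.959° = -137.08°.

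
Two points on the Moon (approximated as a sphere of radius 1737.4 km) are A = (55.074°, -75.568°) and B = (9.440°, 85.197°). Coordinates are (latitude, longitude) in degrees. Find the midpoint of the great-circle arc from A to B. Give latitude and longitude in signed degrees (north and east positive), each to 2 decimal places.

Central angle δ = 1.9810 rad. Interpolating on the sphere with fraction f = 0.5:
P = [sin((1−f)δ)·A + sin(fδ)·B] / sin δ = 0.9119·A + 0.9119·B in Cartesian coordinates,
giving P = (0.2054, 0.3908, 0.8973), i.e. latitude 63.80°, longitude 62.27°.

63.80°, 62.27°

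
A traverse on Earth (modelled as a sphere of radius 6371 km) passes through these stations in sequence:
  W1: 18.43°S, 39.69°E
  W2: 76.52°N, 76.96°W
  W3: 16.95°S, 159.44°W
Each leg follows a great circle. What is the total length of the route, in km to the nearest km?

24321 km

Leg W1→W2: central angle 1.9896 rad, distance 12675.5 km.
Leg W2→W3: central angle 1.8279 rad, distance 11645.8 km.
Total: 12675.5 + 11645.8 ≈ 24321 km.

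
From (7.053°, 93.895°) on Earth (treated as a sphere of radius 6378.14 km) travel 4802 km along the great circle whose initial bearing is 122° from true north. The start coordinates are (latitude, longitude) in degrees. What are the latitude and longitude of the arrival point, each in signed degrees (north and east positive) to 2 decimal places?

Angular distance δ = d/R = 4802/6378.14 = 0.75288 rad; initial bearing θ = 2.1293 rad.
sin φ₂ = sin φ₁ cos δ + cos φ₁ sin δ cos θ = (0.1228)(0.7297) + (0.9924)(0.6837)(-0.5299) = -0.2700, so φ₂ = -15.66°.
Δλ = atan2(sin θ sin δ cos φ₁, cos δ − sin φ₁ sin φ₂) = atan2(0.5755, 0.7629) = 37.029°.
λ₂ = 93.895° + 37.029° = 130.92°.

-15.66°, 130.92°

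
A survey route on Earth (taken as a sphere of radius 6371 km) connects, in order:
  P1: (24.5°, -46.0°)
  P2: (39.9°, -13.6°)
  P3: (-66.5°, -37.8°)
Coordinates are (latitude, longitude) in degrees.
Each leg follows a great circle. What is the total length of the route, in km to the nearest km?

Leg P1→P2: central angle 0.5444 rad, distance 3468.6 km.
Leg P2→P3: central angle 1.8852 rad, distance 12010.4 km.
Total: 3468.6 + 12010.4 ≈ 15479 km.

15479 km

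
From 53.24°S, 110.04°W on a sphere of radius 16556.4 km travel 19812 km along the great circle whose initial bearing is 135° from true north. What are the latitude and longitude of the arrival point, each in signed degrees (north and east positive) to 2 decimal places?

-43.37°, 5.08°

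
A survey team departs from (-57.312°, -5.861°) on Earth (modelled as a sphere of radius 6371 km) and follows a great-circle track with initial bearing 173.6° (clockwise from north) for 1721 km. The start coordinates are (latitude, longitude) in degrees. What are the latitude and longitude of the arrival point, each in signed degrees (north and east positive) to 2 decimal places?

-72.62°, -0.15°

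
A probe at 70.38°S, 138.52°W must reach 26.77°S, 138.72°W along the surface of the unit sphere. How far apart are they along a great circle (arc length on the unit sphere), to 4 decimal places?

Let φ₁ = -1.2284 rad, φ₂ = -0.4672 rad, and Δλ = -0.0035 rad.
Haversine: a = sin²(Δφ/2) + cos φ₁ cos φ₂ sin²(Δλ/2) = 0.1380 + (0.3358)(0.8928)(0.0000) = 0.13798.
Central angle c = 2·arcsin(√a) = 0.76114 rad.
On the unit sphere the arc length equals the central angle: 0.7611.

0.7611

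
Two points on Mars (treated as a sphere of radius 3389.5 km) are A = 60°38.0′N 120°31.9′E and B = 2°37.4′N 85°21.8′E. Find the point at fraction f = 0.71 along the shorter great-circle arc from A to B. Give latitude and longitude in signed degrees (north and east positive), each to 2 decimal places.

Central angle δ = 1.1148 rad. Interpolating on the sphere with fraction f = 0.71:
P = [sin((1−f)δ)·A + sin(fδ)·B] / sin δ = 0.3538·A + 0.7924·B in Cartesian coordinates,
giving P = (-0.0242, 0.9384, 0.3446), i.e. latitude 20.16°, longitude 91.48°.

20.16°, 91.48°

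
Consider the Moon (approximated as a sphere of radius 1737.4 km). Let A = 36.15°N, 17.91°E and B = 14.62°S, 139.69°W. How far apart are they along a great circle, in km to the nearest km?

4567 km

With latitudes φ₁ = 36.150°, φ₂ = -14.620° and longitude difference Δλ = -157.600°:
cos c = sin φ₁ sin φ₂ + cos φ₁ cos φ₂ cos Δλ = (0.5899)(-0.2524) + (0.8075)(0.9676)(-0.9245) = -0.87127,
so c = arccos(-0.87127) = 2.62858 rad.
Distance = R·c = 1737.4 × 2.6286 ≈ 4567 km.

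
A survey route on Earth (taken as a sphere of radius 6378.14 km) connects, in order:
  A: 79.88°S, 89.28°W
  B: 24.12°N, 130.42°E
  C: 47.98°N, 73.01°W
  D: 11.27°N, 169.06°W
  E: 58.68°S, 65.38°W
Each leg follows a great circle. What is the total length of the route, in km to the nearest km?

46638 km

Leg A→B: central angle 2.1243 rad, distance 13549.1 km.
Leg B→C: central angle 1.8307 rad, distance 11676.4 km.
Leg C→D: central angle 1.4947 rad, distance 9533.6 km.
Leg D→E: central angle 1.8624 rad, distance 11878.9 km.
Total: 13549.1 + 11676.4 + 9533.6 + 11878.9 ≈ 46638 km.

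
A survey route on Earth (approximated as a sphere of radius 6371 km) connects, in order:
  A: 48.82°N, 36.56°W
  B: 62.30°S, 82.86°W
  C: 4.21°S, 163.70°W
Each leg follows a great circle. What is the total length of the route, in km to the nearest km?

Leg A→B: central angle 2.0431 rad, distance 13016.5 km.
Leg B→C: central angle 1.4315 rad, distance 9120.4 km.
Total: 13016.5 + 9120.4 ≈ 22137 km.

22137 km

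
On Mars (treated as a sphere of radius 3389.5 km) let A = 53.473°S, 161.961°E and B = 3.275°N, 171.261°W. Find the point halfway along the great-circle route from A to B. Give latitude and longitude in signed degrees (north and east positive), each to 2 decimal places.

Central angle δ = 1.0649 rad. Interpolating on the sphere with fraction f = 0.5:
P = [sin((1−f)δ)·A + sin(fδ)·B] / sin δ = 0.5803·A + 0.5803·B in Cartesian coordinates,
giving P = (-0.9011, 0.0189, -0.4332), i.e. latitude -25.67°, longitude 178.80°.

-25.67°, 178.80°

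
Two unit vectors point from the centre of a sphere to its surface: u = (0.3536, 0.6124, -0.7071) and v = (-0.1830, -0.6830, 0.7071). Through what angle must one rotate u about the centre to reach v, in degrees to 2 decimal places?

169.41°

u·v = -0.9830; |u| = 1.0000, |v| = 1.0000.
cos θ = (u·v)/(|u||v|) = -0.9830, so θ = 169.41°.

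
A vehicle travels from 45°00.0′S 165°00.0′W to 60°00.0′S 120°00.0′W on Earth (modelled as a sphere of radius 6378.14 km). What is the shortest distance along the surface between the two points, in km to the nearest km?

3386 km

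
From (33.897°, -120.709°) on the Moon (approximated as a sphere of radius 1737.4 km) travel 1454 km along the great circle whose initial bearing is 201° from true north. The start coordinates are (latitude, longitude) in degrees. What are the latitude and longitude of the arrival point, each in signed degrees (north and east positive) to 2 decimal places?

Angular distance δ = d/R = 1454/1737.4 = 0.83688 rad; initial bearing θ = 3.5081 rad.
sin φ₂ = sin φ₁ cos δ + cos φ₁ sin δ cos θ = (0.5577)(0.6698) + (0.8300)(0.7426)(-0.9336) = -0.2019, so φ₂ = -11.65°.
Δλ = atan2(sin θ sin δ cos φ₁, cos δ − sin φ₁ sin φ₂) = atan2(-0.2209, 0.7824) = -15.766°.
λ₂ = -120.709° − 15.766° = -136.47°.

-11.65°, -136.47°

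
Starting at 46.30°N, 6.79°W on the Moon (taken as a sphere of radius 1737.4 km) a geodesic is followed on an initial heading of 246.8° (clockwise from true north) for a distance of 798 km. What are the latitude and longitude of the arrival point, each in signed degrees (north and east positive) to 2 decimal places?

31.83°, -35.45°

Angular distance δ = d/R = 798/1737.4 = 0.45931 rad; initial bearing θ = 4.3075 rad.
sin φ₂ = sin φ₁ cos δ + cos φ₁ sin δ cos θ = (0.7230)(0.8964) + (0.6909)(0.4433)(-0.3939) = 0.5274, so φ₂ = 31.83°.
Δλ = atan2(sin θ sin δ cos φ₁, cos δ − sin φ₁ sin φ₂) = atan2(-0.2815, 0.5151) = -28.659°.
λ₂ = -6.790° − 28.659° = -35.45°.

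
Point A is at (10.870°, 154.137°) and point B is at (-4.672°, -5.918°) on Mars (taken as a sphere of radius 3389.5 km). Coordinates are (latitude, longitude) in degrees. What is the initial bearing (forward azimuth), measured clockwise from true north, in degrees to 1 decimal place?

With φ₁ = 0.1897, φ₂ = -0.0815, Δλ = -2.7935 rad, the forward-azimuth formula gives
θ = atan2( sin Δλ cos φ₂ , cos φ₁ sin φ₂ − sin φ₁ cos φ₂ cos Δλ ) = atan2(-0.3400, 0.0967) = -74.12°.
Adding 360° brings this into [0°, 360°): 285.9°.

285.9°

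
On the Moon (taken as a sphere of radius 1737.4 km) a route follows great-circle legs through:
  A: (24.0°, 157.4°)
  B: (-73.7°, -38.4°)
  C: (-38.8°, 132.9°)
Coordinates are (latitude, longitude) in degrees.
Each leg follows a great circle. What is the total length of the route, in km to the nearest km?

5971 km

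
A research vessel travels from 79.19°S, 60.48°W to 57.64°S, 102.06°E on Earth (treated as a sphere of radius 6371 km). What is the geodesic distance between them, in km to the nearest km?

4757 km

Let φ₁ = -1.3821 rad, φ₂ = -1.0060 rad, and Δλ = 2.8369 rad.
Haversine: a = sin²(Δφ/2) + cos φ₁ cos φ₂ sin²(Δλ/2) = 0.0350 + (0.1876)(0.5352)(0.9770) = 0.13302.
Central angle c = 2·arcsin(√a) = 0.74667 rad.
Distance = R·c = 6371 × 0.7467 ≈ 4757 km.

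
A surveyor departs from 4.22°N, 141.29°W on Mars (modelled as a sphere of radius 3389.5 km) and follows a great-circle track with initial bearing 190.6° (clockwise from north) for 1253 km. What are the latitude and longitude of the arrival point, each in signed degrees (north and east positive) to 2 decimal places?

-16.59°, -145.27°

Angular distance δ = d/R = 1253/3389.5 = 0.36967 rad; initial bearing θ = 3.3266 rad.
sin φ₂ = sin φ₁ cos δ + cos φ₁ sin δ cos θ = (0.0736)(0.9324) + (0.9973)(0.3613)(-0.9829) = -0.2856, so φ₂ = -16.59°.
Δλ = atan2(sin θ sin δ cos φ₁, cos δ − sin φ₁ sin φ₂) = atan2(-0.0663, 0.9535) = -3.977°.
λ₂ = -141.290° − 3.977° = -145.27°.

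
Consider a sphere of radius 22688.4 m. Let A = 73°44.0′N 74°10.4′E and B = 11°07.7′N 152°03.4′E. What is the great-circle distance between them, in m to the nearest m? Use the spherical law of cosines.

With latitudes φ₁ = 73.733°, φ₂ = 11.128° and longitude difference Δλ = 77.883°:
cos c = sin φ₁ sin φ₂ + cos φ₁ cos φ₂ cos Δλ = (0.9600)(0.1930) + (0.2801)(0.9812)(0.2099) = 0.24297,
so c = arccos(0.24297) = 1.32537 rad.
Distance = R·c = 22688.4 × 1.3254 ≈ 30071 m.

30071 m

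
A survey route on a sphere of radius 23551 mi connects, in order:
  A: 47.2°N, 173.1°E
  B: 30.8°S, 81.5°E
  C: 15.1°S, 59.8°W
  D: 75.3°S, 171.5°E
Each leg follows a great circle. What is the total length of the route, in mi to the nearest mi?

130846 mi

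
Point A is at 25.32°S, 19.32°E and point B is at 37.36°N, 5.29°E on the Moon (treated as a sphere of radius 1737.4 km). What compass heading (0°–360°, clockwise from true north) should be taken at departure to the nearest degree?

Δλ = -14.030° = -0.2449 rad.
y = sin Δλ · cos φ₂ = (-0.2424)(0.7948) = -0.1927
x = cos φ₁ sin φ₂ − sin φ₁ cos φ₂ cos Δλ = (0.9039)(0.6068) − (-0.4277)(0.7948)(0.9702) = 0.8783
θ = atan2(y, x) = -12.37°; adding 360° gives 348°.

348°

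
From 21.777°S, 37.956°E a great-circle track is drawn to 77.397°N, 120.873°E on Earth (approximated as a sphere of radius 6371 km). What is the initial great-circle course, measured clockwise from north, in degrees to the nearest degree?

With φ₁ = -0.3801, φ₂ = 1.3508, Δλ = 1.4472 rad, the forward-azimuth formula gives
θ = atan2( sin Δλ cos φ₂ , cos φ₁ sin φ₂ − sin φ₁ cos φ₂ cos Δλ ) = atan2(0.2165, 0.9162) = 13.30°.
So the initial bearing is 13°.

13°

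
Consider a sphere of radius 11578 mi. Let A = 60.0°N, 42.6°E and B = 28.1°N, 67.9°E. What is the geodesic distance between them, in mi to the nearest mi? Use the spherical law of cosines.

7321 mi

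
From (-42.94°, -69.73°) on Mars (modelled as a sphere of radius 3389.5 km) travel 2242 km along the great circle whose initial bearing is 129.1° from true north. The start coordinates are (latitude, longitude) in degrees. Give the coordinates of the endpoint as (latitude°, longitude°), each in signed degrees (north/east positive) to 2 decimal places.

-55.20°, -13.08°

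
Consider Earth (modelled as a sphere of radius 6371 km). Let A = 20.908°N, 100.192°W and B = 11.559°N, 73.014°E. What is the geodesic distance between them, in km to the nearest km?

16329 km

With latitudes φ₁ = 20.908°, φ₂ = 11.559° and longitude difference Δλ = 173.206°:
cos c = sin φ₁ sin φ₂ + cos φ₁ cos φ₂ cos Δλ = (0.3569)(0.2004) + (0.9342)(0.9797)(-0.9930) = -0.83727,
so c = arccos(-0.83727) = 2.56307 rad.
Distance = R·c = 6371 × 2.5631 ≈ 16329 km.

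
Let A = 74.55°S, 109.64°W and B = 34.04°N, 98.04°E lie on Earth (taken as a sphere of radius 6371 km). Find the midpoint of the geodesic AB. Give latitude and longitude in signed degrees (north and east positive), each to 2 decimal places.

The central angle between A and B is δ = 2.3965 rad.
With f = 0.5, the slerp weights are sin((1−f)δ)/sin δ = 1.3737 and sin(fδ)/sin δ = 1.3737.
Weighted sum of the unit vectors: (1.3737)·(-0.0895,-0.2509,-0.9639) + (1.3737)·(-0.1159,0.8205,0.5598) = (-0.2822, 0.7825, -0.5551).
Converting back: φ = atan2(z, √(x²+y²)) = -33.72°, λ = atan2(y, x) = 109.83°.

-33.72°, 109.83°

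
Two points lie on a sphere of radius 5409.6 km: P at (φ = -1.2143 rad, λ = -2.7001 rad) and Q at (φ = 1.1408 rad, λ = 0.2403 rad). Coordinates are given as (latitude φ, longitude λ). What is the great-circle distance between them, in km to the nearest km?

16420 km

Let φ₁ = -1.2143 rad, φ₂ = 1.1408 rad, and Δλ = 2.9404 rad.
cos c = sin φ₁ sin φ₂ + cos φ₁ cos φ₂ cos Δλ = (-0.9371)(0.9090) + (0.3490)(0.4169)(-0.9798) = -0.99437,
so c = arccos(-0.99437) = 3.03539 rad.
Distance = R·c = 5409.6 × 3.0354 ≈ 16420 km.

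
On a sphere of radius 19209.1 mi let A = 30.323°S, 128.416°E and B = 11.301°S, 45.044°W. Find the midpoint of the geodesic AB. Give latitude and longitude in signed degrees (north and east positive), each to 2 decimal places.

-77.33°, -6.42°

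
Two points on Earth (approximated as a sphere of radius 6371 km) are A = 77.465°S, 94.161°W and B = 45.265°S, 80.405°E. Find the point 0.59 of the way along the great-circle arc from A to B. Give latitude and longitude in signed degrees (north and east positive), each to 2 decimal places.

-68.71°, 78.87°

The central angle between A and B is δ = 0.9987 rad.
With f = 0.59, the slerp weights are sin((1−f)δ)/sin δ = 0.4735 and sin(fδ)/sin δ = 0.6610.
Weighted sum of the unit vectors: (0.4735)·(-0.0157,-0.2165,-0.9762) + (0.6610)·(0.1173,0.6940,-0.7104) = (0.0701, 0.3562, -0.9318).
Converting back: φ = atan2(z, √(x²+y²)) = -68.71°, λ = atan2(y, x) = 78.87°.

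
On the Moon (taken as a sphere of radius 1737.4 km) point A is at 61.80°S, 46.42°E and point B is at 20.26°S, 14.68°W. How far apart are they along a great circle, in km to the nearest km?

1780 km

In radians: φ₁ = -1.0786, φ₂ = -0.3536, Δλ = -61.100° = -1.0664 rad.
cos c = sin φ₁ sin φ₂ + cos φ₁ cos φ₂ cos Δλ = (-0.8813)(-0.3463) + (0.4726)(0.9381)(0.4833) = 0.51942,
so c = arccos(0.51942) = 1.02462 rad.
Distance = R·c = 1737.4 × 1.0246 ≈ 1780 km.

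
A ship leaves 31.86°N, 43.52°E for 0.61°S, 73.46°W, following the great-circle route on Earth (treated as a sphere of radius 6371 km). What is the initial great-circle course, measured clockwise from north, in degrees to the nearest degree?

284°

With φ₁ = 0.5561, φ₂ = -0.0106, Δλ = -2.0417 rad, the forward-azimuth formula gives
θ = atan2( sin Δλ cos φ₂ , cos φ₁ sin φ₂ − sin φ₁ cos φ₂ cos Δλ ) = atan2(-0.8911, 0.2304) = -75.50°.
Adding 360° brings this into [0°, 360°): 284°.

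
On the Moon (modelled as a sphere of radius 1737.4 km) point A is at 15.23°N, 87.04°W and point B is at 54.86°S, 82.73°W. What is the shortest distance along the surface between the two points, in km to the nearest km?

2128 km

In radians: φ₁ = 0.2658, φ₂ = -0.9575, Δλ = 4.310° = 0.0752 rad.
cos c = sin φ₁ sin φ₂ + cos φ₁ cos φ₂ cos Δλ = (0.2627)(-0.8177) + (0.9649)(0.5756)(0.9972) = 0.33897,
so c = arccos(0.33897) = 1.22497 rad.
Distance = R·c = 1737.4 × 1.2250 ≈ 2128 km.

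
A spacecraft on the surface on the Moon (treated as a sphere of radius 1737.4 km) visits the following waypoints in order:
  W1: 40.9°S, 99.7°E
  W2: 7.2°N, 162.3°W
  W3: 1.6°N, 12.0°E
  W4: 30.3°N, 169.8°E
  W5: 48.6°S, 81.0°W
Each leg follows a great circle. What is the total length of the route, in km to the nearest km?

Leg W1→W2: central angle 1.7583 rad, distance 3054.9 km.
Leg W2→W3: central angle 2.9587 rad, distance 5140.5 km.
Leg W3→W4: central angle 2.4735 rad, distance 4297.4 km.
Leg W4→W5: central angle 2.1727 rad, distance 3774.9 km.
Total: 3054.9 + 5140.5 + 4297.4 + 3774.9 ≈ 16268 km.

16268 km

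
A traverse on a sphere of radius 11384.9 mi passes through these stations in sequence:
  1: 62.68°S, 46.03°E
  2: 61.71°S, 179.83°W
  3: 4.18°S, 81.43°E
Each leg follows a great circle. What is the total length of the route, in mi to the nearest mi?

Leg 1→2: central angle 0.8881 rad, distance 10111.4 mi.
Leg 2→3: central angle 1.5784 rad, distance 17970.3 mi.
Total: 10111.4 + 17970.3 ≈ 28082 mi.

28082 mi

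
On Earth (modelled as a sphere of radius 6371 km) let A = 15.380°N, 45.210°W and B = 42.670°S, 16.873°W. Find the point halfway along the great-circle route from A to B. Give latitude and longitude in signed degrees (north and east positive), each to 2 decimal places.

-14.05°, -32.99°

Central angle δ = 1.1105 rad. Interpolating on the sphere with fraction f = 0.5:
P = [sin((1−f)δ)·A + sin(fδ)·B] / sin δ = 0.5884·A + 0.5884·B in Cartesian coordinates,
giving P = (0.8137, -0.5282, -0.2427), i.e. latitude -14.05°, longitude -32.99°.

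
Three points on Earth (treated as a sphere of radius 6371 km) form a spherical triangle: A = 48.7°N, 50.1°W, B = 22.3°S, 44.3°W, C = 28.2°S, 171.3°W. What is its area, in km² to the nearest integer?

Side lengths (central angles): a = 1.8875, b = 2.2867, c = 1.2425 rad; semiperimeter s = 2.7083.
By l'Huilier's theorem, tan(E/4) = √[tan(s/2) tan((s−a)/2) tan((s−b)/2) tan((s−c)/2)], giving spherical excess E = 2.2118 rad.
Area = E·R² = 2.2118 × (6371)² ≈ 89774250 km².

89774250 km²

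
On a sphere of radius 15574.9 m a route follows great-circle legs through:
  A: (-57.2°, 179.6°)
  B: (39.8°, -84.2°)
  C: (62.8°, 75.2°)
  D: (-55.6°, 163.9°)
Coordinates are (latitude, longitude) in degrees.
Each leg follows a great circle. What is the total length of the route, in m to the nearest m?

92005 m

Leg A→B: central angle 2.1932 rad, distance 34159.1 m.
Leg B→C: central angle 1.3278 rad, distance 20680.6 m.
Leg C→D: central angle 2.3862 rad, distance 37165.0 m.
Total: 34159.1 + 20680.6 + 37165.0 ≈ 92005 m.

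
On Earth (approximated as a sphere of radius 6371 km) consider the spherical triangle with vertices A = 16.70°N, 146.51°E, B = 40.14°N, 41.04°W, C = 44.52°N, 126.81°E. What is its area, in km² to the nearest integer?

16294932 km²

Side lengths (central angles): a = 1.6517, b = 0.5653, c = 2.1420 rad; semiperimeter s = 2.1795.
By l'Huilier's theorem, tan(E/4) = √[tan(s/2) tan((s−a)/2) tan((s−b)/2) tan((s−c)/2)], giving spherical excess E = 0.4015 rad.
Area = E·R² = 0.4015 × (6371)² ≈ 16294932 km².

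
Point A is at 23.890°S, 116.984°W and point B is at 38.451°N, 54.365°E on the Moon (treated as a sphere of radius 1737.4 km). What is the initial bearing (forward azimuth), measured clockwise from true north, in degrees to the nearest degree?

With φ₁ = -0.4170, φ₂ = 0.6711, Δλ = 2.9906 rad, the forward-azimuth formula gives
θ = atan2( sin Δλ cos φ₂ , cos φ₁ sin φ₂ − sin φ₁ cos φ₂ cos Δλ ) = atan2(0.1178, 0.2550) = 24.79°.
So the initial bearing is 25°.

25°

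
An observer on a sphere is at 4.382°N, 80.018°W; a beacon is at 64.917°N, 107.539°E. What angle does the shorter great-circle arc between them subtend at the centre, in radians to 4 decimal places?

Let φ₁ = 0.0765 rad, φ₂ = 1.1330 rad, and Δλ = -3.0097 rad.
cos c = sin φ₁ sin φ₂ + cos φ₁ cos φ₂ cos Δλ = (0.0764)(0.9057) + (0.9971)(0.4239)(-0.9913) = -0.34982,
so c = arccos(-0.34982) = 1.92818 rad.
So the angular separation is 1.9282 rad.

1.9282 rad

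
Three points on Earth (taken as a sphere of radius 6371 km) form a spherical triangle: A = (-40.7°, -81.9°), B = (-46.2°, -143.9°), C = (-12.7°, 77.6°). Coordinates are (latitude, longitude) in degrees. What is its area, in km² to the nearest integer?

49984415 km²

Side lengths (central angles): a = 1.9252, b = 2.1524, c = 0.7713 rad; semiperimeter s = 2.4245.
By l'Huilier's theorem, tan(E/4) = √[tan(s/2) tan((s−a)/2) tan((s−b)/2) tan((s−c)/2)], giving spherical excess E = 1.2315 rad.
Area = E·R² = 1.2315 × (6371)² ≈ 49984415 km².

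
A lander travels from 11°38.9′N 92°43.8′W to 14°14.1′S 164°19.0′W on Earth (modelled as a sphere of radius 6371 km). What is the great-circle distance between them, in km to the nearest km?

With latitudes φ₁ = 11.648°, φ₂ = -14.235° and longitude difference Δλ = -71.587°:
Haversine: a = sin²(Δφ/2) + cos φ₁ cos φ₂ sin²(Δλ/2) = 0.0502 + (0.9794)(0.9693)(0.3421) = 0.37489.
Central angle c = 2·arcsin(√a) = 1.31789 rad.
Distance = R·c = 6371 × 1.3179 ≈ 8396 km.

8396 km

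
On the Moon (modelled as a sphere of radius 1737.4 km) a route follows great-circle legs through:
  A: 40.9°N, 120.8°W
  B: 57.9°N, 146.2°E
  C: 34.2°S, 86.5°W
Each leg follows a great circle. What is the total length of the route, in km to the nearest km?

5934 km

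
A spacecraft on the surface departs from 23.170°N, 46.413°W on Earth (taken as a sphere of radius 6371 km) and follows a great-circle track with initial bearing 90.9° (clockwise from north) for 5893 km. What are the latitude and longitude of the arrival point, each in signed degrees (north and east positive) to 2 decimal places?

13.02°, 8.63°

Angular distance δ = d/R = 5893/6371 = 0.92497 rad; initial bearing θ = 1.5865 rad.
sin φ₂ = sin φ₁ cos δ + cos φ₁ sin δ cos θ = (0.3935)(0.6019) + (0.9193)(0.7986)(-0.0157) = 0.2253, so φ₂ = 13.02°.
Δλ = atan2(sin θ sin δ cos φ₁, cos δ − sin φ₁ sin φ₂) = atan2(0.7341, 0.5132) = 55.042°.
λ₂ = -46.413° + 55.042° = 8.63°.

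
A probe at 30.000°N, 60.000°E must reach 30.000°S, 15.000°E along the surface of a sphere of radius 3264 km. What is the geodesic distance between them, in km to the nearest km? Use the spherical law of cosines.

4200 km

In radians: φ₁ = 0.5236, φ₂ = -0.5236, Δλ = -45.000° = -0.7854 rad.
cos c = sin φ₁ sin φ₂ + cos φ₁ cos φ₂ cos Δλ = (0.5000)(-0.5000) + (0.8660)(0.8660)(0.7071) = 0.28033,
so c = arccos(0.28033) = 1.28666 rad.
Distance = R·c = 3264 × 1.2867 ≈ 4200 km.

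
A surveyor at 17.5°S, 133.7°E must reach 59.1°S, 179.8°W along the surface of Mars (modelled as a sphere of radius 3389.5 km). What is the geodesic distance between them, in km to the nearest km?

With latitudes φ₁ = -17.500°, φ₂ = -59.100° and longitude difference Δλ = 46.500°:
Haversine: a = sin²(Δφ/2) + cos φ₁ cos φ₂ sin²(Δλ/2) = 0.1261 + (0.9537)(0.5135)(0.1558) = 0.20242.
Central angle c = 2·arcsin(√a) = 0.93333 rad.
Distance = R·c = 3389.5 × 0.9333 ≈ 3164 km.

3164 km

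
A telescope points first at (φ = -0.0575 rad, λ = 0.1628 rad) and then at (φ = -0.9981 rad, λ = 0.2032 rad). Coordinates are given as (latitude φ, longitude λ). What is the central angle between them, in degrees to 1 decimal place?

53.9°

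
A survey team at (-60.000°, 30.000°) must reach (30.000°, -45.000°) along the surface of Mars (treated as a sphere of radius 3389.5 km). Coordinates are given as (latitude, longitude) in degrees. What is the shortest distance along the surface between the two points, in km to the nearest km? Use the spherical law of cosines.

In radians: φ₁ = -1.0472, φ₂ = 0.5236, Δλ = -75.000° = -1.3090 rad.
cos c = sin φ₁ sin φ₂ + cos φ₁ cos φ₂ cos Δλ = (-0.8660)(0.5000) + (0.5000)(0.8660)(0.2588) = -0.32094,
so c = arccos(-0.32094) = 1.89752 rad.
Distance = R·c = 3389.5 × 1.8975 ≈ 6432 km.

6432 km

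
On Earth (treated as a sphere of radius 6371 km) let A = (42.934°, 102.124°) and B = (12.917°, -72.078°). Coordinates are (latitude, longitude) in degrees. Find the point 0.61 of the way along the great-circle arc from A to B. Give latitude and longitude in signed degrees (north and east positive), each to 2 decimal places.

Central angle δ = 2.1624 rad. Interpolating on the sphere with fraction f = 0.61:
P = [sin((1−f)δ)·A + sin(fδ)·B] / sin δ = 0.8998·A + 1.1668·B in Cartesian coordinates,
giving P = (0.2116, -0.4380, 0.8737), i.e. latitude 60.89°, longitude -64.21°.

60.89°, -64.21°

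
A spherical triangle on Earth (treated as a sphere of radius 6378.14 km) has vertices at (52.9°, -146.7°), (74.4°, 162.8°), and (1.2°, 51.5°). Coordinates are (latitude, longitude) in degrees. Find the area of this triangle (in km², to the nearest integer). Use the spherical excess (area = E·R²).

Side lengths (central angles): a = 1.6484, b = 2.1606, c = 0.5128 rad; semiperimeter s = 2.1609.
By l'Huilier's theorem, tan(E/4) = √[tan(s/2) tan((s−a)/2) tan((s−b)/2) tan((s−c)/2)], giving spherical excess E = 0.0339 rad.
Area = E·R² = 0.0339 × (6378.14)² ≈ 1379644 km².

1379644 km²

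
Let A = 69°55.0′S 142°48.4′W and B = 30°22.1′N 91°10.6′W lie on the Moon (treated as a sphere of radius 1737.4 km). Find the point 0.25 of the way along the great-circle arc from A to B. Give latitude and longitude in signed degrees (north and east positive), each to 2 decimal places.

Central angle δ = 1.8660 rad. Interpolating on the sphere with fraction f = 0.25:
P = [sin((1−f)δ)·A + sin(fδ)·B] / sin δ = 1.0299·A + 0.4701·B in Cartesian coordinates,
giving P = (-0.2901, -0.6193, -0.7296), i.e. latitude -46.85°, longitude -115.10°.

-46.85°, -115.10°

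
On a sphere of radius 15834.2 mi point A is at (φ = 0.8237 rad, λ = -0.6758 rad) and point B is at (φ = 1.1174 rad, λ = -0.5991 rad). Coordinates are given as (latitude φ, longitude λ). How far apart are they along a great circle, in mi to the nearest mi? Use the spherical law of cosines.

4698 mi

Let φ₁ = 0.8237 rad, φ₂ = 1.1174 rad, and Δλ = 0.0767 rad.
cos c = sin φ₁ sin φ₂ + cos φ₁ cos φ₂ cos Δλ = (0.7337)(0.8990) + (0.6795)(0.4380)(0.9971) = 0.95630,
so c = arccos(0.95630) = 0.29671 rad.
Distance = R·c = 15834.2 × 0.2967 ≈ 4698 mi.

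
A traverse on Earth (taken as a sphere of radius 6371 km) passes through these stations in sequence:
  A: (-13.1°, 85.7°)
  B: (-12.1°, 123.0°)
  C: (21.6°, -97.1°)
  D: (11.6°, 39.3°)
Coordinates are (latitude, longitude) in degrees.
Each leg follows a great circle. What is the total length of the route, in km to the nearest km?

33671 km

Leg A→B: central angle 0.6350 rad, distance 4045.6 km.
Leg B→C: central angle 2.4537 rad, distance 15632.4 km.
Leg C→D: central angle 2.1963 rad, distance 13992.9 km.
Total: 4045.6 + 15632.4 + 13992.9 ≈ 33671 km.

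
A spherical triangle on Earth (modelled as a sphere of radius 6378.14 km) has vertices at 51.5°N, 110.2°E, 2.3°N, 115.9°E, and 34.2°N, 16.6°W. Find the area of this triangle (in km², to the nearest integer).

Side lengths (central angles): a = 2.1362, b = 1.4389, c = 0.8628 rad; semiperimeter s = 2.2190.
By l'Huilier's theorem, tan(E/4) = √[tan(s/2) tan((s−a)/2) tan((s−b)/2) tan((s−c)/2)], giving spherical excess E = 0.6582 rad.
Area = E·R² = 0.6582 × (6378.14)² ≈ 26777059 km².

26777059 km²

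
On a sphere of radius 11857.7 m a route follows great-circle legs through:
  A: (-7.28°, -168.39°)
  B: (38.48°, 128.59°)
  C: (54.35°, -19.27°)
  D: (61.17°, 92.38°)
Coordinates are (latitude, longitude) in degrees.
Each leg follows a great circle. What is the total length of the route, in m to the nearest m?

43424 m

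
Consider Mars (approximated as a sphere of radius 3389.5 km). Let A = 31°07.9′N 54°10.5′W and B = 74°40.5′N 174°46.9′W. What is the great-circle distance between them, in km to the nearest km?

3990 km

In radians: φ₁ = 0.5434, φ₂ = 1.3033, Δλ = -120.607° = -2.1050 rad.
Haversine: a = sin²(Δφ/2) + cos φ₁ cos φ₂ sin²(Δλ/2) = 0.1376 + (0.8560)(0.2643)(0.7546) = 0.30828.
Central angle c = 2·arcsin(√a) = 1.17728 rad.
Distance = R·c = 3389.5 × 1.1773 ≈ 3990 km.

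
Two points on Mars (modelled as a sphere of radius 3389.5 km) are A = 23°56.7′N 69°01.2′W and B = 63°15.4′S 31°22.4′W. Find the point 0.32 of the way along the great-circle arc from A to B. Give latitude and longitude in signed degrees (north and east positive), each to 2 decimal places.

The central angle between A and B is δ = 1.6076 rad.
With f = 0.32, the slerp weights are sin((1−f)δ)/sin δ = 0.8887 and sin(fδ)/sin δ = 0.4924.
Weighted sum of the unit vectors: (0.8887)·(0.3272,-0.8533,0.4059) + (0.4924)·(0.3842,-0.2343,-0.8930) = (0.4800, -0.8737, -0.0790).
Converting back: φ = atan2(z, √(x²+y²)) = -4.53°, λ = atan2(y, x) = -61.22°.

-4.53°, -61.22°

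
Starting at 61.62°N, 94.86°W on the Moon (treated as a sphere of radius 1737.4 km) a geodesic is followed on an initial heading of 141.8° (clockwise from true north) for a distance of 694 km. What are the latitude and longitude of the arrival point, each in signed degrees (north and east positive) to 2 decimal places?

Angular distance δ = d/R = 694/1737.4 = 0.39945 rad; initial bearing θ = 2.4749 rad.
sin φ₂ = sin φ₁ cos δ + cos φ₁ sin δ cos θ = (0.8798)(0.9213) + (0.4753)(0.3889)(-0.7859) = 0.6653, so φ₂ = 41.70°.
Δλ = atan2(sin θ sin δ cos φ₁, cos δ − sin φ₁ sin φ₂) = atan2(0.1143, 0.3360) = 18.792°.
λ₂ = -94.860° + 18.792° = -76.07°.

41.70°, -76.07°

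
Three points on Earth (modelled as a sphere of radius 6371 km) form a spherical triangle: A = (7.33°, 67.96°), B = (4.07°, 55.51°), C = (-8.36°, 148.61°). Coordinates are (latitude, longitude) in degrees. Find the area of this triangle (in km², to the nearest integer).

3479281 km²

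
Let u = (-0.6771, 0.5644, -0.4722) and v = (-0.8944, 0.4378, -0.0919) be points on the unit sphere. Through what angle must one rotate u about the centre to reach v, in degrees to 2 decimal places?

u·v = 0.8961; |u| = 1.0000, |v| = 1.0000.
cos θ = (u·v)/(|u||v|) = 0.8961, so θ = 26.35°.

26.35°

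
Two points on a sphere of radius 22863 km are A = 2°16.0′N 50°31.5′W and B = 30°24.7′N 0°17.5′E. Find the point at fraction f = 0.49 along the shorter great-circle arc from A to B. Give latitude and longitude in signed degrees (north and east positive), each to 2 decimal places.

The central angle between A and B is δ = 0.9710 rad.
With f = 0.49, the slerp weights are sin((1−f)δ)/sin δ = 0.5757 and sin(fδ)/sin δ = 0.5549.
Weighted sum of the unit vectors: (0.5757)·(0.6352,-0.7713,0.0396) + (0.5549)·(0.8624,0.0044,0.5062) = (0.8443, -0.4416, 0.3037).
Converting back: φ = atan2(z, √(x²+y²)) = 17.68°, λ = atan2(y, x) = -27.61°.

17.68°, -27.61°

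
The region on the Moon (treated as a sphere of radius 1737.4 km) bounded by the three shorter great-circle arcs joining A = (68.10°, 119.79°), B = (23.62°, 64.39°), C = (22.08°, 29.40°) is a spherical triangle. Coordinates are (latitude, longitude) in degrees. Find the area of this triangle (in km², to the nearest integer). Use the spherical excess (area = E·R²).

Side lengths (central angles): a = 0.5620, b = 1.2170, c = 0.9694 rad; semiperimeter s = 1.3742.
By l'Huilier's theorem, tan(E/4) = √[tan(s/2) tan((s−a)/2) tan((s−b)/2) tan((s−c)/2)], giving spherical excess E = 0.3015 rad.
Area = E·R² = 0.3015 × (1737.4)² ≈ 910046 km².

910046 km²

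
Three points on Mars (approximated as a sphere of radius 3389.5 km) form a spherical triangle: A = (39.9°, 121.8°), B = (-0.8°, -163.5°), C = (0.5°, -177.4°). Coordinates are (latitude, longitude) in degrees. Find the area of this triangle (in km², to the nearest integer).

1247709 km²

Side lengths (central angles): a = 0.2437, b = 1.1812, c = 1.3761 rad; semiperimeter s = 1.4005.
By l'Huilier's theorem, tan(E/4) = √[tan(s/2) tan((s−a)/2) tan((s−b)/2) tan((s−c)/2)], giving spherical excess E = 0.1086 rad.
Area = E·R² = 0.1086 × (3389.5)² ≈ 1247709 km².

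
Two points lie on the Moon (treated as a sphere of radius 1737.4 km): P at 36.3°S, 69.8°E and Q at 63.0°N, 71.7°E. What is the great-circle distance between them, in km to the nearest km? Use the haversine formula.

3011 km

In radians: φ₁ = -0.6336, φ₂ = 1.0996, Δλ = 1.900° = 0.0332 rad.
Haversine: a = sin²(Δφ/2) + cos φ₁ cos φ₂ sin²(Δλ/2) = 0.5808 + (0.8059)(0.4540)(0.0003) = 0.58090.
Central angle c = 2·arcsin(√a) = 1.73332 rad.
Distance = R·c = 1737.4 × 1.7333 ≈ 3011 km.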